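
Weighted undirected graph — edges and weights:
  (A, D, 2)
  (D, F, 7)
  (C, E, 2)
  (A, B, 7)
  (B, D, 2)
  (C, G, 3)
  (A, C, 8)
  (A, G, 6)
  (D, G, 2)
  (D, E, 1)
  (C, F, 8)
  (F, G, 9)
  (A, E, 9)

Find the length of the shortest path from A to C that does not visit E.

7

Comparing a few candidate routes:
A-G-C: 6 + 3 = 9
A-D-G-C: 2 + 2 + 3 = 7
A-D-F-C: 2 + 7 + 8 = 17
A-D-F-G-C: 2 + 7 + 9 + 3 = 21
A-C: 8
A-B-D-G-C: 7 + 2 + 2 + 3 = 14
The minimum is 7.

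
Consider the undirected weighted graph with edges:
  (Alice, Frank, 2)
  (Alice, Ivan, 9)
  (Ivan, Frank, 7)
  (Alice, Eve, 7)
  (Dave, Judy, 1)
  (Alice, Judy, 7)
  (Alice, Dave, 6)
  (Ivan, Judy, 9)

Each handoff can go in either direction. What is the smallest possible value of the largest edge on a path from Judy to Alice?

Routes from Judy to Alice:
Judy→Ivan→Frank→Alice: max(9, 7, 2) = 9
Judy→Ivan→Alice: max(9, 9) = 9
Judy→Dave→Alice: max(1, 6) = 6
Judy→Alice: max(7) = 7
The minimum achievable maximum is 6.

6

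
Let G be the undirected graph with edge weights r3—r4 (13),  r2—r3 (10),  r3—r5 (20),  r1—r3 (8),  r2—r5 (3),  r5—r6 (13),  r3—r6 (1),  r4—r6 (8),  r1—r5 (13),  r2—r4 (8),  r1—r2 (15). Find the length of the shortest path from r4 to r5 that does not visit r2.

21

Paths from r4 to r5 avoiding r2:
r4 → r3 → r5: 13 + 20 = 33
r4 → r6 → r3 → r1 → r5: 8 + 1 + 8 + 13 = 30
r4 → r6 → r3 → r5: 8 + 1 + 20 = 29
r4 → r3 → r6 → r5: 13 + 1 + 13 = 27
r4 → r6 → r5: 8 + 13 = 21
r4 → r3 → r1 → r5: 13 + 8 + 13 = 34
The minimum is 21.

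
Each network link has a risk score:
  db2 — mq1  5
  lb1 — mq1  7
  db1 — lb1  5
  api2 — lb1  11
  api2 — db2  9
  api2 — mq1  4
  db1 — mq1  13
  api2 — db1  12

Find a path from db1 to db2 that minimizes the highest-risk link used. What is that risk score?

7

Checking several routes:
db1 → lb1 → mq1 → api2 → db2: max(5, 7, 4, 9) = 9
db1 → lb1 → api2 → db2: max(5, 11, 9) = 11
db1 → lb1 → mq1 → db2: max(5, 7, 5) = 7
Best route has worst link 7.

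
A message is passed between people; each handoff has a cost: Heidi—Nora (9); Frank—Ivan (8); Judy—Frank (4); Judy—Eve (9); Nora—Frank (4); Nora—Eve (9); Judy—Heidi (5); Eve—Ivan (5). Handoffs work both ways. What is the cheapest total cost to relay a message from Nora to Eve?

A few of the Nora→Eve routes:
Nora - Eve: 9
Nora - Frank - Ivan - Eve: 4 + 8 + 5 = 17
Nora - Frank - Judy - Eve: 4 + 4 + 9 = 17
Best route has total 9.

9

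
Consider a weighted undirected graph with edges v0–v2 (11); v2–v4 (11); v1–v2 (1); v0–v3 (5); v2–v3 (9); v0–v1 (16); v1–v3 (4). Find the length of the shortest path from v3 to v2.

A few of the v3→v2 routes:
v3→v1→v2: 4 + 1 = 5
v3→v0→v1→v2: 5 + 16 + 1 = 22
v3→v0→v2: 5 + 11 = 16
v3→v2: 9
Best route has total 5.

5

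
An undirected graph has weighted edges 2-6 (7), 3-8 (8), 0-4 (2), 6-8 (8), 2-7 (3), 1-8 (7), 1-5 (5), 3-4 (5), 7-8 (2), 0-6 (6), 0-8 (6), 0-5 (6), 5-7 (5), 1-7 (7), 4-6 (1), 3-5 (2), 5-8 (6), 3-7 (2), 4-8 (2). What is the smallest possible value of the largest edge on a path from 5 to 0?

2

Checking several routes:
5 -> 3 -> 7 -> 8 -> 4 -> 0: max(2, 2, 2, 2, 2) = 2
5 -> 7 -> 8 -> 4 -> 0: max(5, 2, 2, 2) = 5
5 -> 3 -> 4 -> 0: max(2, 5, 2) = 5
5 -> 3 -> 4 -> 6 -> 0: max(2, 5, 1, 6) = 6
5 -> 7 -> 3 -> 4 -> 0: max(5, 2, 5, 2) = 5
Smallest bottleneck: 2.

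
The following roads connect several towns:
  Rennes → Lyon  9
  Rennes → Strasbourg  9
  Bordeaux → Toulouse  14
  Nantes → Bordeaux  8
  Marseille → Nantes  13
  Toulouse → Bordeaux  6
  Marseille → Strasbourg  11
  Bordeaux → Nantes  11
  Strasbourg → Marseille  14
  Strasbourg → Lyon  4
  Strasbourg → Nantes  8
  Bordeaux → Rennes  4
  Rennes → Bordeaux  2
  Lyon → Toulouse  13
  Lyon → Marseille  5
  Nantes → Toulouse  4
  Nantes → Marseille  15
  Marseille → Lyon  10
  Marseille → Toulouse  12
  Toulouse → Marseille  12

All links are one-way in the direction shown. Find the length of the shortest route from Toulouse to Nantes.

Checking several routes:
Toulouse → Bordeaux → Rennes → Strasbourg → Nantes: 6 + 4 + 9 + 8 = 27
Toulouse → Marseille → Nantes: 12 + 13 = 25
Toulouse → Bordeaux → Nantes: 6 + 11 = 17
The minimum is 17.

17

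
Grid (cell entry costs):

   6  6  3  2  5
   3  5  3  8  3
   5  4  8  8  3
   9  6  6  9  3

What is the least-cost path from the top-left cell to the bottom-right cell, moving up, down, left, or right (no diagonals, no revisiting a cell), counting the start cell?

Path [0,0]→[0,1]→[0,2]→[0,3]→[0,4]→[1,4]→[2,4]→[3,4]: 6 + 6 + 3 + 2 + 5 + 3 + 3 + 3 = 31.

31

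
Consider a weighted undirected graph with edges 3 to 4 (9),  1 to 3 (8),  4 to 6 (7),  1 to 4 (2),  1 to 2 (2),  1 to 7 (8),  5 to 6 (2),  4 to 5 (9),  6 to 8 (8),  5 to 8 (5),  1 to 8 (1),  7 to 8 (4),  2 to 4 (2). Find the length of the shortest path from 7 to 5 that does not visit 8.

A few of the 7→5 routes:
7→1→4→6→5: 8 + 2 + 7 + 2 = 19
7→1→2→4→5: 8 + 2 + 2 + 9 = 21
7→1→4→5: 8 + 2 + 9 = 19
Best route has total 19.

19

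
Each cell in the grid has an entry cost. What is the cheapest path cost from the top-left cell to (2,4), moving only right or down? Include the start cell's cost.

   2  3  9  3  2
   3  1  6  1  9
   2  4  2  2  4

Best path: (0,0)→(0,1)→(1,1)→(2,1)→(2,2)→(2,3)→(2,4)
Cost: 2 + 3 + 1 + 4 + 2 + 2 + 4 = 18

18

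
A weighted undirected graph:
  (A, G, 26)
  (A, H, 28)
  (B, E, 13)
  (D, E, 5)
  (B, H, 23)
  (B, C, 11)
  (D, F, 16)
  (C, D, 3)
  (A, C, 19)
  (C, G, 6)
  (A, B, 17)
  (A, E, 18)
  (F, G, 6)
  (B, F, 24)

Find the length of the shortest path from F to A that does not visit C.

32

Some routes from F to A avoiding C:
F - D - E - A: 16 + 5 + 18 = 39
F - G - A: 6 + 26 = 32
F - D - E - B - A: 16 + 5 + 13 + 17 = 51
F - B - A: 24 + 17 = 41
The minimum is 32.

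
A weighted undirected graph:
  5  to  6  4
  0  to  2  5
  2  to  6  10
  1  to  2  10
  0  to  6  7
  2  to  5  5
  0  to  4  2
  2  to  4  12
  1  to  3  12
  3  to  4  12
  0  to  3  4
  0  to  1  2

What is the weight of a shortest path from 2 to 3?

9

Checking several routes:
2-4-0-3: 12 + 2 + 4 = 18
2-1-0-3: 10 + 2 + 4 = 16
2-0-3: 5 + 4 = 9
Shortest: 9.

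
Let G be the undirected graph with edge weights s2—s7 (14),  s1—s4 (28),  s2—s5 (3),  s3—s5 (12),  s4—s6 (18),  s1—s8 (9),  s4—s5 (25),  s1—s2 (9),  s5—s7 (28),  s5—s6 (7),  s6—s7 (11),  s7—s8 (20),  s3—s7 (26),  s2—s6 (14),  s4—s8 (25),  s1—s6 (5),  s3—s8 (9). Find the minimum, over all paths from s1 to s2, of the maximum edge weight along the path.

Some routes from s1 to s2:
s1→s8→s3→s5→s2: max(9, 9, 12, 3) = 12
s1→s6→s5→s2: max(5, 7, 3) = 7
s1→s2: max(9) = 9
s1→s8→s3→s5→s6→s2: max(9, 9, 12, 7, 14) = 14
Smallest bottleneck: 7.

7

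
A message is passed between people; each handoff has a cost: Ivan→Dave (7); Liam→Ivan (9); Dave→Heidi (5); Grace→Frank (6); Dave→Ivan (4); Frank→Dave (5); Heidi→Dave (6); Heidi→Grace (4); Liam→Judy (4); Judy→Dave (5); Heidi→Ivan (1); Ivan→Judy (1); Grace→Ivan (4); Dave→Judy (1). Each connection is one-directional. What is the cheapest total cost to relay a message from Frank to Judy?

6

Routes from Frank to Judy:
Frank-Dave-Heidi-Grace-Ivan-Judy: 5 + 5 + 4 + 4 + 1 = 19
Frank-Dave-Ivan-Judy: 5 + 4 + 1 = 10
Frank-Dave-Heidi-Ivan-Judy: 5 + 5 + 1 + 1 = 12
Frank-Dave-Judy: 5 + 1 = 6
The minimum is 6.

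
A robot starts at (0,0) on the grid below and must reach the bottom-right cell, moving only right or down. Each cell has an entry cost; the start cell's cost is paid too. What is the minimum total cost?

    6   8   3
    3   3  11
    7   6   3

21

Best path: (0,0) -> (1,0) -> (1,1) -> (2,1) -> (2,2)
Cost: 6 + 3 + 3 + 6 + 3 = 21
For comparison, the top-then-right route costs 31.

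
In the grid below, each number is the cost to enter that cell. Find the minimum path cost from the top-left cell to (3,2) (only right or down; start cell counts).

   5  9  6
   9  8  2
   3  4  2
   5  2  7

30

Best path: (0,0) -> (1,0) -> (2,0) -> (2,1) -> (2,2) -> (3,2)
Cost: 5 + 9 + 3 + 4 + 2 + 7 = 30
(Top row then right column would cost 31.)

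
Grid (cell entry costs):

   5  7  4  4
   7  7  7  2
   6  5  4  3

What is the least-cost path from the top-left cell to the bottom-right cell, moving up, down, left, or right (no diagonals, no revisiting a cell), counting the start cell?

25

Take r0c0 r0c1 r0c2 r0c3 r1c3 r2c3 for a total of 5 + 7 + 4 + 4 + 2 + 3 = 25.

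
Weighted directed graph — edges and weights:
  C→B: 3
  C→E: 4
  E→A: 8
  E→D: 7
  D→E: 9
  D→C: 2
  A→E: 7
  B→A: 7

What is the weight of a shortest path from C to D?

Paths from C to D:
C → E → D: 4 + 7 = 11
C → B → A → E → D: 3 + 7 + 7 + 7 = 24
The minimum is 11.

11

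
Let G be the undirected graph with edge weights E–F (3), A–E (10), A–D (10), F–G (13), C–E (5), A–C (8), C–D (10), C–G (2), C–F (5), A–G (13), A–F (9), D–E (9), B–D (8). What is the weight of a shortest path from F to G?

Checking several routes:
F-G: 13
F-E-C-G: 3 + 5 + 2 = 10
F-A-C-G: 9 + 8 + 2 = 19
F-E-A-C-G: 3 + 10 + 8 + 2 = 23
F-C-G: 5 + 2 = 7
F-A-G: 9 + 13 = 22
Shortest: 7.

7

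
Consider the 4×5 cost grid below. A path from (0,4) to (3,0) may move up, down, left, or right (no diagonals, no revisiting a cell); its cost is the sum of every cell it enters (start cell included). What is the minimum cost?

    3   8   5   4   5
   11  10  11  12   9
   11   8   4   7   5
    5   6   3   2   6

Path r0c4 r1c4 r2c4 r3c4 r3c3 r3c2 r3c1 r3c0: 5 + 9 + 5 + 6 + 2 + 3 + 6 + 5 = 41.

41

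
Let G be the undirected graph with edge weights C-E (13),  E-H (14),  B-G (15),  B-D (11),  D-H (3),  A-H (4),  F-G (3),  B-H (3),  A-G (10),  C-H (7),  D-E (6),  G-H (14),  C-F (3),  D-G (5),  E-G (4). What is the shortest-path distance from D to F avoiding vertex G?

Candidate routes:
D→B→H→E→C→F: 11 + 3 + 14 + 13 + 3 = 44
D→E→C→F: 6 + 13 + 3 = 22
D→E→H→C→F: 6 + 14 + 7 + 3 = 30
D→H→C→F: 3 + 7 + 3 = 13
D→B→H→C→F: 11 + 3 + 7 + 3 = 24
D→H→E→C→F: 3 + 14 + 13 + 3 = 33
Shortest: 13.

13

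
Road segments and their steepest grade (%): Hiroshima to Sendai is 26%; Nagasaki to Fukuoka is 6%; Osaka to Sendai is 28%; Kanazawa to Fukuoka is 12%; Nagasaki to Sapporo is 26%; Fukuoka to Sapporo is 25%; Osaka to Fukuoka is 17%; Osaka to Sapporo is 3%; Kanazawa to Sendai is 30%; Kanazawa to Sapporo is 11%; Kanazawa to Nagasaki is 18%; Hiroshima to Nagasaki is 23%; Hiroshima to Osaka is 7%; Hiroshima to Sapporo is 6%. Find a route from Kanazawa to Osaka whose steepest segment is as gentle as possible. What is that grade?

Some routes from Kanazawa to Osaka:
Kanazawa→Sapporo→Osaka: max(11, 3) = 11
Kanazawa→Nagasaki→Fukuoka→Osaka: max(18, 6, 17) = 18
Kanazawa→Fukuoka→Osaka: max(12, 17) = 17
Kanazawa→Sapporo→Hiroshima→Osaka: max(11, 6, 7) = 11
Smallest bottleneck: 11%.

11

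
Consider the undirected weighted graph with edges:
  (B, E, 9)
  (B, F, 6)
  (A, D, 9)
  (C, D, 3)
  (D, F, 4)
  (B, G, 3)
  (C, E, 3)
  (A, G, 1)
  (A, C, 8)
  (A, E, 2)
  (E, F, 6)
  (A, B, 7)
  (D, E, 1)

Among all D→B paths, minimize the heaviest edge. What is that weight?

3

Some routes from D to B:
D-E-A-G-B: max(1, 2, 1, 3) = 3
D-C-E-A-G-B: max(3, 3, 2, 1, 3) = 3
D-E-F-B: max(1, 6, 6) = 6
Best route has worst link 3.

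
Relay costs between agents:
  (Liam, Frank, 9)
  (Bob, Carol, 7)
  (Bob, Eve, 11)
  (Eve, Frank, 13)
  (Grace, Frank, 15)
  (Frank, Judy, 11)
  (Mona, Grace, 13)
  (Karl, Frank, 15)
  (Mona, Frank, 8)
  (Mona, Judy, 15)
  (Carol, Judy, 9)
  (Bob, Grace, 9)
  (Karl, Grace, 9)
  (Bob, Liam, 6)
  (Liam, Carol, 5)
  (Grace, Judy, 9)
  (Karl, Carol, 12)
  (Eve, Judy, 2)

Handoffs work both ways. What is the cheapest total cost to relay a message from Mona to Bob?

22

Some routes from Mona to Bob:
Mona-Grace-Bob: 13 + 9 = 22
Mona-Judy-Eve-Bob: 15 + 2 + 11 = 28
Mona-Frank-Liam-Carol-Bob: 8 + 9 + 5 + 7 = 29
Mona-Frank-Liam-Bob: 8 + 9 + 6 = 23
The minimum is 22.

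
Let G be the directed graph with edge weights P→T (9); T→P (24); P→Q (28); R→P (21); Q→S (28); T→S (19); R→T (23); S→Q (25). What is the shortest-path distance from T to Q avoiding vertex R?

Candidate routes:
T-P-Q: 24 + 28 = 52
T-S-Q: 19 + 25 = 44
Best route has total 44.

44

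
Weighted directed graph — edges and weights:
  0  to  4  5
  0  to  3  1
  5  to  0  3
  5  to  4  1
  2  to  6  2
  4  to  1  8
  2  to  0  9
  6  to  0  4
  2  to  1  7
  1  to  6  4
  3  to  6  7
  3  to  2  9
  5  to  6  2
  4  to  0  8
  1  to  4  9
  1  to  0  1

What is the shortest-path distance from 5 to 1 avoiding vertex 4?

Paths from 5 to 1 avoiding 4:
5 - 0 - 3 - 2 - 1: 3 + 1 + 9 + 7 = 20
5 - 6 - 0 - 3 - 2 - 1: 2 + 4 + 1 + 9 + 7 = 23
The minimum is 20.

20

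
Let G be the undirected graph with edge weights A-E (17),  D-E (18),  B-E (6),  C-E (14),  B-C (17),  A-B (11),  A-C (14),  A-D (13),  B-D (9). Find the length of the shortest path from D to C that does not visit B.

Candidate routes:
D - A - C: 13 + 14 = 27
D - A - E - C: 13 + 17 + 14 = 44
D - E - C: 18 + 14 = 32
D - E - A - C: 18 + 17 + 14 = 49
Shortest: 27.

27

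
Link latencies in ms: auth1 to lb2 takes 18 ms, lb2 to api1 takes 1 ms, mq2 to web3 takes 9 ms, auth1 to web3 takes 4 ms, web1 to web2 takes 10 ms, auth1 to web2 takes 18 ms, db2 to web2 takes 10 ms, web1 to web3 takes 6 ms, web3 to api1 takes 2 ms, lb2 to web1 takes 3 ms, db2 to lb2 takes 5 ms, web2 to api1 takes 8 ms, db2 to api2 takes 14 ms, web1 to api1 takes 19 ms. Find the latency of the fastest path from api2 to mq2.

31

A few of the api2→mq2 routes:
api2 - db2 - web2 - web1 - web3 - mq2: 14 + 10 + 10 + 6 + 9 = 49
api2 - db2 - lb2 - api1 - web3 - mq2: 14 + 5 + 1 + 2 + 9 = 31
api2 - db2 - lb2 - web1 - web3 - mq2: 14 + 5 + 3 + 6 + 9 = 37
api2 - db2 - web2 - web1 - lb2 - api1 - web3 - mq2: 14 + 10 + 10 + 3 + 1 + 2 + 9 = 49
api2 - db2 - web2 - api1 - web3 - mq2: 14 + 10 + 8 + 2 + 9 = 43
Best route has total 31 ms.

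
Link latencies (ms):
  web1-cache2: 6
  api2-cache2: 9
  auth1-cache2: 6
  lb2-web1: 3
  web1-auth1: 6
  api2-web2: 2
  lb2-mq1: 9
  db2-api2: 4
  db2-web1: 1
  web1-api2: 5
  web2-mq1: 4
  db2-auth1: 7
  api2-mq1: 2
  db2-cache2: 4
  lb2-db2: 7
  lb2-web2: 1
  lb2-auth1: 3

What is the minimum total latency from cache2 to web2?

A few of the cache2→web2 routes:
cache2 -> web1 -> lb2 -> web2: 6 + 3 + 1 = 10
cache2 -> auth1 -> lb2 -> web2: 6 + 3 + 1 = 10
cache2 -> db2 -> web1 -> lb2 -> web2: 4 + 1 + 3 + 1 = 9
The minimum is 9 ms.

9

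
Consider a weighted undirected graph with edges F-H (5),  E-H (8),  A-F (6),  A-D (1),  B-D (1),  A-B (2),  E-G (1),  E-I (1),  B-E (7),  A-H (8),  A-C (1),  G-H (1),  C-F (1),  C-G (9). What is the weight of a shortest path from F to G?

Checking several routes:
F - C - A - B - E - G: 1 + 1 + 2 + 7 + 1 = 12
F - C - A - D - B - E - G: 1 + 1 + 1 + 1 + 7 + 1 = 12
F - C - A - H - G: 1 + 1 + 8 + 1 = 11
F - H - E - G: 5 + 8 + 1 = 14
F - H - G: 5 + 1 = 6
F - C - G: 1 + 9 = 10
The minimum is 6.

6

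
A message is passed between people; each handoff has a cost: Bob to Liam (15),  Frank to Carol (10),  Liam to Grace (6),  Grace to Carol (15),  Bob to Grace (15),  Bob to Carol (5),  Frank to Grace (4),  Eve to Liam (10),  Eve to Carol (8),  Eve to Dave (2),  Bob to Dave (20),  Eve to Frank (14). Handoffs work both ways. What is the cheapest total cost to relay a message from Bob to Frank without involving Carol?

19

Checking several routes:
Bob-Grace-Frank: 15 + 4 = 19
Bob-Liam-Grace-Frank: 15 + 6 + 4 = 25
Bob-Dave-Eve-Liam-Grace-Frank: 20 + 2 + 10 + 6 + 4 = 42
Bob-Liam-Eve-Frank: 15 + 10 + 14 = 39
Bob-Dave-Eve-Frank: 20 + 2 + 14 = 36
Best route has total 19.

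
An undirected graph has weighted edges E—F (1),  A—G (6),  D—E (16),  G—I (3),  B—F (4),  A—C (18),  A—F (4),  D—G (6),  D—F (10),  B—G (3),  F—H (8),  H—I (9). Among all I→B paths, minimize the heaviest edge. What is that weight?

Some routes from I to B:
I-G-A-F-B: max(3, 6, 4, 4) = 6
I-H-F-A-G-B: max(9, 8, 4, 6, 3) = 9
I-H-F-D-G-B: max(9, 8, 10, 6, 3) = 10
I-G-D-F-B: max(3, 6, 10, 4) = 10
I-H-F-B: max(9, 8, 4) = 9
I-G-B: max(3, 3) = 3
The minimum achievable maximum is 3.

3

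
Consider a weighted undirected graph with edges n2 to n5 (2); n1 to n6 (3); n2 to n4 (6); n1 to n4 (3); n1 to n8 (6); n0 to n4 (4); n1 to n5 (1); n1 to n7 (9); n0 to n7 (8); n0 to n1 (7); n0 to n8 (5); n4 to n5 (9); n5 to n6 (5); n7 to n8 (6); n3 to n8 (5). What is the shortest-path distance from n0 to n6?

Checking several routes:
n0-n8-n1-n6: 5 + 6 + 3 = 14
n0-n1-n6: 7 + 3 = 10
n0-n4-n1-n6: 4 + 3 + 3 = 10
n0-n1-n5-n6: 7 + 1 + 5 = 13
n0-n4-n1-n5-n6: 4 + 3 + 1 + 5 = 13
Shortest: 10.

10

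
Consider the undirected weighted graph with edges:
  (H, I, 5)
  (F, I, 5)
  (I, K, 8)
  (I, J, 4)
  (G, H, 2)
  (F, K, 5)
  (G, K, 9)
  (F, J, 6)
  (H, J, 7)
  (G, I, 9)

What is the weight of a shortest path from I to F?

5

Some routes from I to F:
I-H-J-F: 5 + 7 + 6 = 18
I-G-K-F: 9 + 9 + 5 = 23
I-K-F: 8 + 5 = 13
I-H-G-K-F: 5 + 2 + 9 + 5 = 21
I-J-F: 4 + 6 = 10
I-F: 5
Shortest: 5.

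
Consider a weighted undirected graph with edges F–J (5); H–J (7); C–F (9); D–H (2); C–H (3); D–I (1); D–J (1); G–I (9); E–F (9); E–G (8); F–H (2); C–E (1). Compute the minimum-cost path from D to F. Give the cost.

4

Checking several routes:
D → J → H → F: 1 + 7 + 2 = 10
D → H → F: 2 + 2 = 4
D → H → C → F: 2 + 3 + 9 = 14
D → J → F: 1 + 5 = 6
Shortest: 4.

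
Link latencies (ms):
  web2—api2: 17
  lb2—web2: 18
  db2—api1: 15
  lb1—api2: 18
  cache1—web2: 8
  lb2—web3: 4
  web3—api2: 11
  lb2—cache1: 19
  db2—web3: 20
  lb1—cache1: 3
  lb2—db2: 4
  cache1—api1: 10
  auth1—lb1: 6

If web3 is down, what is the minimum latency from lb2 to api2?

35

Comparing a few candidate routes:
lb2 - cache1 - lb1 - api2: 19 + 3 + 18 = 40
lb2 - cache1 - web2 - api2: 19 + 8 + 17 = 44
lb2 - web2 - api2: 18 + 17 = 35
Best route has total 35 ms.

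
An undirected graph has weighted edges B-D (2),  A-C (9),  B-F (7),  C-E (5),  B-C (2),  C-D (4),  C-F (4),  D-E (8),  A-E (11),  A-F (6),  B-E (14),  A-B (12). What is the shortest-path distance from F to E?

9

Some routes from F to E:
F→C→B→D→E: 4 + 2 + 2 + 8 = 16
F→B→C→E: 7 + 2 + 5 = 14
F→C→E: 4 + 5 = 9
F→A→E: 6 + 11 = 17
F→C→D→E: 4 + 4 + 8 = 16
Best route has total 9.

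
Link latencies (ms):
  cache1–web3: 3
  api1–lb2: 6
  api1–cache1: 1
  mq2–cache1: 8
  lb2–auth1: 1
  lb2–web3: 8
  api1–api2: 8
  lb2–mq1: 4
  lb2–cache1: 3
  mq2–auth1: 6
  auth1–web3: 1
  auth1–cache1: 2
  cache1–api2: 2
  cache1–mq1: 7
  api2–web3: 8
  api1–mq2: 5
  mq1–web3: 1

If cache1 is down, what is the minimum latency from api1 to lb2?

Checking several routes:
api1→mq2→auth1→web3→mq1→lb2: 5 + 6 + 1 + 1 + 4 = 17
api1→mq2→auth1→lb2: 5 + 6 + 1 = 12
api1→lb2: 6
Shortest: 6 ms.

6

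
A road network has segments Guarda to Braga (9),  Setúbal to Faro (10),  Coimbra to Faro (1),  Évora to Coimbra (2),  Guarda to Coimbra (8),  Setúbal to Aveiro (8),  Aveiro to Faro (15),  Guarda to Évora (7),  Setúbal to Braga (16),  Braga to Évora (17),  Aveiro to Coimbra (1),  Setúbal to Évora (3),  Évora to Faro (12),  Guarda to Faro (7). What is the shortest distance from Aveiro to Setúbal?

6

Comparing a few candidate routes:
Aveiro → Setúbal: 8
Aveiro → Coimbra → Faro → Setúbal: 1 + 1 + 10 = 12
Aveiro → Coimbra → Évora → Setúbal: 1 + 2 + 3 = 6
Aveiro → Coimbra → Faro → Évora → Setúbal: 1 + 1 + 12 + 3 = 17
The minimum is 6.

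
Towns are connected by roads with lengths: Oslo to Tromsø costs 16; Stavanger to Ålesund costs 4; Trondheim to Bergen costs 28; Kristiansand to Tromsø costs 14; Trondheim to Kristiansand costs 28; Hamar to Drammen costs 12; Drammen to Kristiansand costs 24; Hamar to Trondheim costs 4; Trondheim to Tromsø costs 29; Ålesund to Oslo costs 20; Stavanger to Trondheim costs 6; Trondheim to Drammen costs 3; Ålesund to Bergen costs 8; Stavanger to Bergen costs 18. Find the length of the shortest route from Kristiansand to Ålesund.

37

A few of the Kristiansand→Ålesund routes:
Kristiansand → Drammen → Trondheim → Stavanger → Ålesund: 24 + 3 + 6 + 4 = 37
Kristiansand → Trondheim → Stavanger → Ålesund: 28 + 6 + 4 = 38
Kristiansand → Drammen → Trondheim → Stavanger → Bergen → Ålesund: 24 + 3 + 6 + 18 + 8 = 59
Kristiansand → Tromsø → Trondheim → Stavanger → Ålesund: 14 + 29 + 6 + 4 = 53
Kristiansand → Drammen → Hamar → Trondheim → Stavanger → Ålesund: 24 + 12 + 4 + 6 + 4 = 50
Kristiansand → Tromsø → Oslo → Ålesund: 14 + 16 + 20 = 50
Best route has total 37.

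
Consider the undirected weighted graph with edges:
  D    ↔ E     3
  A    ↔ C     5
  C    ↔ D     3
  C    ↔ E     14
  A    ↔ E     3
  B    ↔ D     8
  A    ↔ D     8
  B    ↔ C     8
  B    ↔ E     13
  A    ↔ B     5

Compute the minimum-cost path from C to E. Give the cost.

6

A few of the C→E routes:
C -> A -> D -> E: 5 + 8 + 3 = 16
C -> B -> A -> E: 8 + 5 + 3 = 16
C -> D -> A -> E: 3 + 8 + 3 = 14
C -> D -> E: 3 + 3 = 6
C -> A -> E: 5 + 3 = 8
C -> E: 14
Best route has total 6.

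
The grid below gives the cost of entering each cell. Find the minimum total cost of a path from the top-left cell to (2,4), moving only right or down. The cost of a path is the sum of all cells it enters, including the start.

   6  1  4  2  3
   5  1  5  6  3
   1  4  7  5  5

24

Take (0,0) → (0,1) → (0,2) → (0,3) → (0,4) → (1,4) → (2,4) for a total of 6 + 1 + 4 + 2 + 3 + 3 + 5 = 24.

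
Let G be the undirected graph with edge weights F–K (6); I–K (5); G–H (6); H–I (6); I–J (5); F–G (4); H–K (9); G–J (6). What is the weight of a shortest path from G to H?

A few of the G→H routes:
G → F → K → I → H: 4 + 6 + 5 + 6 = 21
G → J → I → H: 6 + 5 + 6 = 17
G → F → K → H: 4 + 6 + 9 = 19
G → H: 6
Shortest: 6.

6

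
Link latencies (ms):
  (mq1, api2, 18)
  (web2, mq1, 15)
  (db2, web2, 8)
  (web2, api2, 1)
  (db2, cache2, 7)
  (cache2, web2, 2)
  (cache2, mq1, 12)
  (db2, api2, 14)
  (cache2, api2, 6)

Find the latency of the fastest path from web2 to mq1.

14

Some routes from web2 to mq1:
web2-cache2-mq1: 2 + 12 = 14
web2-api2-cache2-mq1: 1 + 6 + 12 = 19
web2-mq1: 15
The minimum is 14 ms.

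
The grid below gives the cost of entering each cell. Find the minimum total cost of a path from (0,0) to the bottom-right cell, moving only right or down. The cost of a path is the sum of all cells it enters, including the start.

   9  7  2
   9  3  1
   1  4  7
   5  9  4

Path r0c0 → r0c1 → r0c2 → r1c2 → r2c2 → r3c2: 9 + 7 + 2 + 1 + 7 + 4 = 30.

30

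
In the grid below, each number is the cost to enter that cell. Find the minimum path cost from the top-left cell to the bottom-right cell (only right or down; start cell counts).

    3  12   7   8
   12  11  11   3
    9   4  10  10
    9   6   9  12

55

Path r0c0 r0c1 r0c2 r0c3 r1c3 r2c3 r3c3: 3 + 12 + 7 + 8 + 3 + 10 + 12 = 55.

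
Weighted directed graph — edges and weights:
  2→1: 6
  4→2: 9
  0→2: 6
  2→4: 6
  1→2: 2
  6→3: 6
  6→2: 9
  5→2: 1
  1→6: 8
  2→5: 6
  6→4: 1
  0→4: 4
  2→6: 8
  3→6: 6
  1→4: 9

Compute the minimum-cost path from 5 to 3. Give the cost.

15

Routes from 5 to 3:
5-2-6-3: 1 + 8 + 6 = 15
5-2-1-6-3: 1 + 6 + 8 + 6 = 21
Best route has total 15.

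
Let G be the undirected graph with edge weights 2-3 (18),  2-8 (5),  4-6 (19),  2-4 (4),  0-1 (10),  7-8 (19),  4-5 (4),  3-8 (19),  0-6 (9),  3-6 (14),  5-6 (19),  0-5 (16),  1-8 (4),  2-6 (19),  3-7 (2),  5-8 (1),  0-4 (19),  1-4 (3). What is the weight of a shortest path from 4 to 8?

5

A few of the 4→8 routes:
4-5-8: 4 + 1 = 5
4-2-8: 4 + 5 = 9
4-1-8: 3 + 4 = 7
Shortest: 5.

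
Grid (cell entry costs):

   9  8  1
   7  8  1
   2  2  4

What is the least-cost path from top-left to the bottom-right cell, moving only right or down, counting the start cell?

Take [0,0]→[0,1]→[0,2]→[1,2]→[2,2] for a total of 9 + 8 + 1 + 1 + 4 = 23.

23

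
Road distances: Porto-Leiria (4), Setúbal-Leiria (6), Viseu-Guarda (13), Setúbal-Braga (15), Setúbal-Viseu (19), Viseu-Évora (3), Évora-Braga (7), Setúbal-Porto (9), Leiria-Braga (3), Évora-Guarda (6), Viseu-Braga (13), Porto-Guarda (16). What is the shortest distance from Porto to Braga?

Some routes from Porto to Braga:
Porto - Leiria - Braga: 4 + 3 = 7
Porto - Leiria - Setúbal - Braga: 4 + 6 + 15 = 25
Porto - Setúbal - Braga: 9 + 15 = 24
Porto - Setúbal - Leiria - Braga: 9 + 6 + 3 = 18
Porto - Guarda - Évora - Braga: 16 + 6 + 7 = 29
The minimum is 7.

7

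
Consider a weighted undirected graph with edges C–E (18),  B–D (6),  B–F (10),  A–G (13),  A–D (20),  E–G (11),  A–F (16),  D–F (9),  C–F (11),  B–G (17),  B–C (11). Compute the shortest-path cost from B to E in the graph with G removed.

Routes from B to E avoiding G:
B→C→E: 11 + 18 = 29
B→F→C→E: 10 + 11 + 18 = 39
B→D→A→F→C→E: 6 + 20 + 16 + 11 + 18 = 71
B→D→F→C→E: 6 + 9 + 11 + 18 = 44
Best route has total 29.

29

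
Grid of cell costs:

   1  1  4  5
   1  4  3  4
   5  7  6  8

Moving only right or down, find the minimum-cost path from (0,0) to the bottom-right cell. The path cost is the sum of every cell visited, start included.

21

Take (0,0) (0,1) (0,2) (1,2) (1,3) (2,3) for a total of 1 + 1 + 4 + 3 + 4 + 8 = 21.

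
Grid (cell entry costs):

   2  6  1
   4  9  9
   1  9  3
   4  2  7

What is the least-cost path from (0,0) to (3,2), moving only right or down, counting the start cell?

20

One optimal route is r0c0 → r1c0 → r2c0 → r3c0 → r3c1 → r3c2.
Its cost is 2 + 4 + 1 + 4 + 2 + 7 = 20.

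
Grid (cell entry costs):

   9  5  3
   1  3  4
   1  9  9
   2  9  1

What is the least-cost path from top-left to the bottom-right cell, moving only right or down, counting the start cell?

23

One optimal route is [0,0] → [1,0] → [2,0] → [3,0] → [3,1] → [3,2].
Its cost is 9 + 1 + 1 + 2 + 9 + 1 = 23.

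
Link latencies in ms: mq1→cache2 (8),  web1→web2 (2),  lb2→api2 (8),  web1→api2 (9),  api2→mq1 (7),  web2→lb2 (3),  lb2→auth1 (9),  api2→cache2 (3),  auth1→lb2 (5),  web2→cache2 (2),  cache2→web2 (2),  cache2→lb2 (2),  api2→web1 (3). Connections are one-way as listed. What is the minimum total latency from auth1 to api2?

Candidate routes:
auth1 → lb2 → api2: 5 + 8 = 13
The minimum is 13 ms.

13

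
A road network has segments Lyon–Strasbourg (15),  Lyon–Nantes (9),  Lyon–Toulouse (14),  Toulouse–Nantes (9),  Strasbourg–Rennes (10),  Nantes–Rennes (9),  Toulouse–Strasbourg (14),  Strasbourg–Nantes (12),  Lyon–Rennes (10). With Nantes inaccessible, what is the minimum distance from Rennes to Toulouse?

Candidate routes:
Rennes -> Strasbourg -> Lyon -> Toulouse: 10 + 15 + 14 = 39
Rennes -> Lyon -> Strasbourg -> Toulouse: 10 + 15 + 14 = 39
Rennes -> Lyon -> Toulouse: 10 + 14 = 24
Rennes -> Strasbourg -> Toulouse: 10 + 14 = 24
Best route has total 24 km.

24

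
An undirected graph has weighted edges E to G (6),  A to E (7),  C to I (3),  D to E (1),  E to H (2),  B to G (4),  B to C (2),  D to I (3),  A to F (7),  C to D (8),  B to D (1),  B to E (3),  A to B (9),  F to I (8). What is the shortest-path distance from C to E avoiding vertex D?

5

Routes from C to E avoiding D:
C → I → F → A → B → E: 3 + 8 + 7 + 9 + 3 = 30
C → I → F → A → E: 3 + 8 + 7 + 7 = 25
C → B → A → E: 2 + 9 + 7 = 18
C → B → E: 2 + 3 = 5
C → B → G → E: 2 + 4 + 6 = 12
C → I → F → A → B → G → E: 3 + 8 + 7 + 9 + 4 + 6 = 37
Shortest: 5.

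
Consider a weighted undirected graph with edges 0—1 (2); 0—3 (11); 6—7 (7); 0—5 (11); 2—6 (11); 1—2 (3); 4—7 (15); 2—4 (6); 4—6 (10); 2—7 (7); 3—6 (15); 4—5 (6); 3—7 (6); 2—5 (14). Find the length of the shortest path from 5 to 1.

13

Comparing a few candidate routes:
5 - 4 - 6 - 2 - 1: 6 + 10 + 11 + 3 = 30
5 - 2 - 1: 14 + 3 = 17
5 - 4 - 7 - 2 - 1: 6 + 15 + 7 + 3 = 31
5 - 4 - 2 - 1: 6 + 6 + 3 = 15
5 - 0 - 1: 11 + 2 = 13
Best route has total 13.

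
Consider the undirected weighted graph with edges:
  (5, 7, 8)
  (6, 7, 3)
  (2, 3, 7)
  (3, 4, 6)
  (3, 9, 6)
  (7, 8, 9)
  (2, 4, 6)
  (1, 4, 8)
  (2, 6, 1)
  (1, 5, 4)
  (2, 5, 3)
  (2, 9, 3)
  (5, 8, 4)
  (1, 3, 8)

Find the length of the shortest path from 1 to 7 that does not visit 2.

12

Candidate routes:
1 -> 5 -> 8 -> 7: 4 + 4 + 9 = 17
1 -> 5 -> 7: 4 + 8 = 12
Best route has total 12.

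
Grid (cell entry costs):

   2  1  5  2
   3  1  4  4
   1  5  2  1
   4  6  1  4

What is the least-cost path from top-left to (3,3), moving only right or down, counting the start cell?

Take (0,0)→(0,1)→(1,1)→(1,2)→(2,2)→(2,3)→(3,3) for a total of 2 + 1 + 1 + 4 + 2 + 1 + 4 = 15.
(Top row then right column would cost 19.)

15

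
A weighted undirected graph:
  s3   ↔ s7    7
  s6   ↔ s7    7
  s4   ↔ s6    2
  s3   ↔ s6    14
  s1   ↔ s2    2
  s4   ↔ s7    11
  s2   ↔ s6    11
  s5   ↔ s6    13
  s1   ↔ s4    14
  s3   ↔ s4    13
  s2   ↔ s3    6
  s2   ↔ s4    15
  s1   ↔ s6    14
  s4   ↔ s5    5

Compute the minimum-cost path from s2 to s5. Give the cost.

18

Checking several routes:
s2→s4→s5: 15 + 5 = 20
s2→s1→s6→s4→s5: 2 + 14 + 2 + 5 = 23
s2→s1→s4→s5: 2 + 14 + 5 = 21
s2→s6→s4→s5: 11 + 2 + 5 = 18
s2→s6→s5: 11 + 13 = 24
Best route has total 18.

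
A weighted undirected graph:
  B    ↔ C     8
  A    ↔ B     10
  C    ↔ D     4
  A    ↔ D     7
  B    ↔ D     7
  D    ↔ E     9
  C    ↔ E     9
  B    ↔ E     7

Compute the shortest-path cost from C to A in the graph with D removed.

18

Paths from C to A avoiding D:
C -> E -> B -> A: 9 + 7 + 10 = 26
C -> B -> A: 8 + 10 = 18
Shortest: 18.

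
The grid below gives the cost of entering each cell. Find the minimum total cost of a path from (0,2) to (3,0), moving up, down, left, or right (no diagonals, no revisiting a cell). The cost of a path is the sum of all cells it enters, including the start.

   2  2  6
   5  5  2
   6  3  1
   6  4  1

Cheapest: [0,2] -> [1,2] -> [2,2] -> [3,2] -> [3,1] -> [3,0]
  6 + 2 + 1 + 1 + 4 + 6 = 20

20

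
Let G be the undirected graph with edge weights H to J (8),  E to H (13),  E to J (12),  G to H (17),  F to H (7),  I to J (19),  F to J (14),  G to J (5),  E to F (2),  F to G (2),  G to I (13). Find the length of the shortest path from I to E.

Checking several routes:
I → J → G → F → E: 19 + 5 + 2 + 2 = 28
I → G → F → E: 13 + 2 + 2 = 17
I → G → J → E: 13 + 5 + 12 = 30
The minimum is 17.

17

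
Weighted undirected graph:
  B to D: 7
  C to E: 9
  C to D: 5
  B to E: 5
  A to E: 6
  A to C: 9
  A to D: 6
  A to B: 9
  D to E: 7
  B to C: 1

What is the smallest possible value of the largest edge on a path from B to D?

Some routes from B to D:
B→C→D: max(1, 5) = 5
B→E→D: max(5, 7) = 7
B→E→A→D: max(5, 6, 6) = 6
Smallest bottleneck: 5.

5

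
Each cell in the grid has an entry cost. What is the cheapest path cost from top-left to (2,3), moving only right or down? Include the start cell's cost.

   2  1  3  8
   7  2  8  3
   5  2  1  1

9

Take r0c0 -> r0c1 -> r1c1 -> r2c1 -> r2c2 -> r2c3 for a total of 2 + 1 + 2 + 2 + 1 + 1 = 9.
(Top row then right column would cost 18.)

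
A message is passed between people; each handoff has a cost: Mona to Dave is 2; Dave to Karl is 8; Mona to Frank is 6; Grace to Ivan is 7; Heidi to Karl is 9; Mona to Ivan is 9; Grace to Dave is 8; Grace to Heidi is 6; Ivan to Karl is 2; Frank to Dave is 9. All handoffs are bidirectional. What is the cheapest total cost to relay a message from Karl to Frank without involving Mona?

Routes from Karl to Frank avoiding Mona:
Karl - Dave - Frank: 8 + 9 = 17
Karl - Ivan - Grace - Dave - Frank: 2 + 7 + 8 + 9 = 26
Karl - Heidi - Grace - Dave - Frank: 9 + 6 + 8 + 9 = 32
The minimum is 17.

17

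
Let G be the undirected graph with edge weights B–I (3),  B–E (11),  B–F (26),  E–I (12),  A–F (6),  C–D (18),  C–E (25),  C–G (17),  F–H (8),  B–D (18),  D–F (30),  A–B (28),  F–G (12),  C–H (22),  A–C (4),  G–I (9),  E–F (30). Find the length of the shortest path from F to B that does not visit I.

Checking several routes:
F -> A -> C -> D -> B: 6 + 4 + 18 + 18 = 46
F -> A -> B: 6 + 28 = 34
F -> B: 26
F -> D -> B: 30 + 18 = 48
F -> A -> C -> E -> B: 6 + 4 + 25 + 11 = 46
F -> E -> B: 30 + 11 = 41
Best route has total 26.

26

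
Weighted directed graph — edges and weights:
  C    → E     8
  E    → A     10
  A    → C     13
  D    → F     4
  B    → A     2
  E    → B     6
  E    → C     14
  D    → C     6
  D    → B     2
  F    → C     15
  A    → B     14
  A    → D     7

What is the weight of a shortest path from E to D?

Paths from E to D:
E -> B -> A -> D: 6 + 2 + 7 = 15
E -> A -> D: 10 + 7 = 17
The minimum is 15.

15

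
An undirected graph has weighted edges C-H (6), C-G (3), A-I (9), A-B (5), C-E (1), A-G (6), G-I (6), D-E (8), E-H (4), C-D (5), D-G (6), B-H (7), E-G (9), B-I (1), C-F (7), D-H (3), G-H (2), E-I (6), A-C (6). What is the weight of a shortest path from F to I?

Comparing a few candidate routes:
F-C-A-B-I: 7 + 6 + 5 + 1 = 19
F-C-G-I: 7 + 3 + 6 = 16
F-C-E-I: 7 + 1 + 6 = 14
Best route has total 14.

14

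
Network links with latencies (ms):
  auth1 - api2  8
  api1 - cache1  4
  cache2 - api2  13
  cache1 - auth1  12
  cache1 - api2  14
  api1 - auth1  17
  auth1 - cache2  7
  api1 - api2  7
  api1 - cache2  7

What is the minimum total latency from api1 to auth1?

14

Checking several routes:
api1 → auth1: 17
api1 → cache2 → auth1: 7 + 7 = 14
api1 → cache1 → auth1: 4 + 12 = 16
api1 → cache1 → api2 → auth1: 4 + 14 + 8 = 26
api1 → api2 → auth1: 7 + 8 = 15
Best route has total 14 ms.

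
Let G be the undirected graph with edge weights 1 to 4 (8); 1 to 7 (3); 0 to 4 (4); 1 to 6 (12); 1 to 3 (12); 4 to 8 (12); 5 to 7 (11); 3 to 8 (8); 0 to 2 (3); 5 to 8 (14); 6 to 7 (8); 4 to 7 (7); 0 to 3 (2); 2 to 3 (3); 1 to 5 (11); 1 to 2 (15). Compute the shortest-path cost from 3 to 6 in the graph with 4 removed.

23

Checking several routes:
3→2→1→6: 3 + 15 + 12 = 30
3→1→6: 12 + 12 = 24
3→1→7→6: 12 + 3 + 8 = 23
3→2→1→7→6: 3 + 15 + 3 + 8 = 29
Shortest: 23.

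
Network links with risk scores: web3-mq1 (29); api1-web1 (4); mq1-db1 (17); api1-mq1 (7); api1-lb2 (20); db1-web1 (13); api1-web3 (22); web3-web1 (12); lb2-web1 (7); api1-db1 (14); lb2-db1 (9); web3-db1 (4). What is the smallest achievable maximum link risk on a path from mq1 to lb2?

7

Some routes from mq1 to lb2:
mq1→api1→web1→lb2: max(7, 4, 7) = 7
mq1→api1→db1→lb2: max(7, 14, 9) = 14
mq1→api1→web1→db1→lb2: max(7, 4, 13, 9) = 13
mq1→api1→db1→web1→lb2: max(7, 14, 13, 7) = 14
mq1→api1→db1→web3→web1→lb2: max(7, 14, 4, 12, 7) = 14
mq1→api1→web1→web3→db1→lb2: max(7, 4, 12, 4, 9) = 12
Best route has worst link 7.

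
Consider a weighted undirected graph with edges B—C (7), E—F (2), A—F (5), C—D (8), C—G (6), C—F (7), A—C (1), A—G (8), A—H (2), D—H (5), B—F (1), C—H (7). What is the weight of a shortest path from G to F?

Comparing a few candidate routes:
G → C → B → F: 6 + 7 + 1 = 14
G → C → A → F: 6 + 1 + 5 = 12
G → C → F: 6 + 7 = 13
G → A → F: 8 + 5 = 13
G → A → C → F: 8 + 1 + 7 = 16
G → A → C → B → F: 8 + 1 + 7 + 1 = 17
Shortest: 12.

12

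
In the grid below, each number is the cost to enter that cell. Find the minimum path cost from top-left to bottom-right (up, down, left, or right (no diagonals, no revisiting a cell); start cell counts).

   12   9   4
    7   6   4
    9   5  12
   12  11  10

51

Best path: r0c0 r0c1 r0c2 r1c2 r2c2 r3c2
Cost: 12 + 9 + 4 + 4 + 12 + 10 = 51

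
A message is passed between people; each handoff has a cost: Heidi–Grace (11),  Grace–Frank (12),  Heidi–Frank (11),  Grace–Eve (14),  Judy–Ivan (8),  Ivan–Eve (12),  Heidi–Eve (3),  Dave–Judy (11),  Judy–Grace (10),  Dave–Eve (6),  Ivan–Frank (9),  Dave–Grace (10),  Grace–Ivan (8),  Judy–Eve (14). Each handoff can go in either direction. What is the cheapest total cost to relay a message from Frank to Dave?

20

A few of the Frank→Dave routes:
Frank -> Ivan -> Eve -> Dave: 9 + 12 + 6 = 27
Frank -> Ivan -> Grace -> Dave: 9 + 8 + 10 = 27
Frank -> Grace -> Dave: 12 + 10 = 22
Frank -> Heidi -> Eve -> Dave: 11 + 3 + 6 = 20
Best route has total 20.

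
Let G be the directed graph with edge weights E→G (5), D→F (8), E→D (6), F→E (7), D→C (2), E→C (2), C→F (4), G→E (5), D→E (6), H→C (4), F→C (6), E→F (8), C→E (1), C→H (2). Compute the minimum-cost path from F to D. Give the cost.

13

Candidate routes:
F - E - D: 7 + 6 = 13
F - C - E - D: 6 + 1 + 6 = 13
The minimum is 13.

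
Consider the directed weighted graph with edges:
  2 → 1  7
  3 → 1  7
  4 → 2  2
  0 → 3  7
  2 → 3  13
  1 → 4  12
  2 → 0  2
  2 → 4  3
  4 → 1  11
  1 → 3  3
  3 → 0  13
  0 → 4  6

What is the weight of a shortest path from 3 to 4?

Candidate routes:
3 -> 1 -> 4: 7 + 12 = 19
3 -> 0 -> 4: 13 + 6 = 19
Best route has total 19.

19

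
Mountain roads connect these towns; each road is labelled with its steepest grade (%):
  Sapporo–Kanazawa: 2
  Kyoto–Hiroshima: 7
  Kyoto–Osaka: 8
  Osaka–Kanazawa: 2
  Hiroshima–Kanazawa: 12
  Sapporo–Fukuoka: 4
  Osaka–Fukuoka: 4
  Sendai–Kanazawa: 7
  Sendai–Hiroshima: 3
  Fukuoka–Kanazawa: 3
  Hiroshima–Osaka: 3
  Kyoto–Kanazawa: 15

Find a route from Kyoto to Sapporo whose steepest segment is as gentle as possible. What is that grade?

7

A few of the Kyoto→Sapporo routes:
Kyoto -> Hiroshima -> Osaka -> Fukuoka -> Kanazawa -> Sapporo: max(7, 3, 4, 3, 2) = 7
Kyoto -> Hiroshima -> Osaka -> Fukuoka -> Sapporo: max(7, 3, 4, 4) = 7
Kyoto -> Hiroshima -> Osaka -> Kanazawa -> Sapporo: max(7, 3, 2, 2) = 7
Kyoto -> Hiroshima -> Osaka -> Kanazawa -> Fukuoka -> Sapporo: max(7, 3, 2, 3, 4) = 7
The minimum achievable maximum is 7%.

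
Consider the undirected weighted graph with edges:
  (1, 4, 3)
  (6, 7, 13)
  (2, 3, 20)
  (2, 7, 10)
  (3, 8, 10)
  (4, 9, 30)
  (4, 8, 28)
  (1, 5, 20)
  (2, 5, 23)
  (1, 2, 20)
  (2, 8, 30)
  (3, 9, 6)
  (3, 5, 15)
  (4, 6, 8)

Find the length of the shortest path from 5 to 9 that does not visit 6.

21

Checking several routes:
5→2→8→3→9: 23 + 30 + 10 + 6 = 69
5→1→4→9: 20 + 3 + 30 = 53
5→1→2→3→9: 20 + 20 + 20 + 6 = 66
5→3→9: 15 + 6 = 21
5→1→4→8→3→9: 20 + 3 + 28 + 10 + 6 = 67
5→2→3→9: 23 + 20 + 6 = 49
The minimum is 21.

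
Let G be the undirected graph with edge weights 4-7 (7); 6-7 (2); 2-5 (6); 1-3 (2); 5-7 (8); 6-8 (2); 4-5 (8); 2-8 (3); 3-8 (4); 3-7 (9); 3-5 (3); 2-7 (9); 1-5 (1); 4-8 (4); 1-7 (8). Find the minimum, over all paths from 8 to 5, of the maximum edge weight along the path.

4

Some routes from 8 to 5:
8 → 2 → 5: max(3, 6) = 6
8 → 3 → 1 → 7 → 4 → 5: max(4, 2, 8, 7, 8) = 8
8 → 3 → 5: max(4, 3) = 4
8 → 3 → 1 → 5: max(4, 2, 1) = 4
The minimum achievable maximum is 4.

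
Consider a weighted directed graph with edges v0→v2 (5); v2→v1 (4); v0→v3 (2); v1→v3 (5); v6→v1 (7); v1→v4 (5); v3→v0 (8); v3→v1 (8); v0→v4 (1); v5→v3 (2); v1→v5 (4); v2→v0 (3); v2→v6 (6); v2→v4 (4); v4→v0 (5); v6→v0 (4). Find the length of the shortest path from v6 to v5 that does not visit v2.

11

Routes from v6 to v5 avoiding v2:
v6 → v1 → v5: 7 + 4 = 11
v6 → v0 → v3 → v1 → v5: 4 + 2 + 8 + 4 = 18
The minimum is 11.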